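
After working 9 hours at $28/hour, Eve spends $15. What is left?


Calculate earnings:
9 x $28 = $252
Subtract spending:
$252 - $15 = $237

$237


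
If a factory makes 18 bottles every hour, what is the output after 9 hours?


Production rate: 18 bottles per hour
Time: 9 hours
Total: 18 x 9 = 162 bottles

162 bottles


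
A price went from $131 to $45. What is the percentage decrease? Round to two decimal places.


Find the absolute change:
|45 - 131| = 86
Divide by original and multiply by 100:
86 / 131 x 100 = 65.6488...% ≈ 65.65%

65.65%


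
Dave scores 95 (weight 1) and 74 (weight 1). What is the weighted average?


Weighted sum:
1 x 95 + 1 x 74 = 169
Total weight:
1 + 1 = 2
Weighted average:
169 / 2 = 84.5

84.5


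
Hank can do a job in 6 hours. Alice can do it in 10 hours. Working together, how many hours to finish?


Hank's rate: 1/6 of the job per hour
Alice's rate: 1/10 of the job per hour
Combined rate: 1/6 + 1/10 = 4/15 per hour
Time = 1 / (4/15) = 15/4 = 3.75 hours

3.75 hours


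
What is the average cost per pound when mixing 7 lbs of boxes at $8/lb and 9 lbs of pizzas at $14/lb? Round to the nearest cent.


Cost of boxes:
7 x $8 = $56
Cost of pizzas:
9 x $14 = $126
Total cost: $56 + $126 = $182
Total weight: 16 lbs
Average: $182 / 16 = $11.375 ≈ $11.38/lb

$11.38/lb


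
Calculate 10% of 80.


Convert percentage to decimal:
10% = 0.1
Multiply:
80 x 0.1 = 8

8


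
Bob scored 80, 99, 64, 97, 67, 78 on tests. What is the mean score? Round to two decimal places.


Add the scores:
80 + 99 + 64 + 97 + 67 + 78 = 485
Divide by the number of tests:
485 / 6 = 80.8333... ≈ 80.83

80.83


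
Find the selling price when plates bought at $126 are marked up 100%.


Calculate the markup amount:
100% of $126 = $126
Add to cost:
$126 + $126 = $252

$252


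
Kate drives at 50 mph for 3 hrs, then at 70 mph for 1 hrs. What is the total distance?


Leg 1 distance:
50 x 3 = 150 miles
Leg 2 distance:
70 x 1 = 70 miles
Total distance:
150 + 70 = 220 miles

220 miles


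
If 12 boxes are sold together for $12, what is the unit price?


Total cost: $12
Number of items: 12
Unit price: $12 / 12 = $1

$1


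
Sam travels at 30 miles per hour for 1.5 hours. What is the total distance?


Use the formula: distance = speed x time
Speed = 30 mph, Time = 1.5 hours
30 x 1.5 = 45 miles

45 miles


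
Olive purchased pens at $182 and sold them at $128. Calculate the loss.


Selling price = $128
Cost price = $182
Loss = cost price - selling price:
Loss = $182 - $128 = $54

$54


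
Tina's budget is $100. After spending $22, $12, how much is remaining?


Add up expenses:
$22 + $12 = $34
Subtract from budget:
$100 - $34 = $66

$66


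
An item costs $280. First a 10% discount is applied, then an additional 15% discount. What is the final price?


First discount:
10% of $280 = $28
Price after first discount:
$280 - $28 = $252
Second discount:
15% of $252 = $37.80
Final price:
$252 - $37.80 = $214.20

$214.20


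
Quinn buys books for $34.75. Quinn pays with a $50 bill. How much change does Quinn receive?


Start with the amount paid:
$50
Subtract the price:
$50 - $34.75 = $15.25

$15.25


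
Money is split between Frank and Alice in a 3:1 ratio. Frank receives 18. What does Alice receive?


Find the multiplier:
18 / 3 = 6
Apply to Alice's share:
1 x 6 = 6

6


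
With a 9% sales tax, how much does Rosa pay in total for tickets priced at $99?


Calculate the tax:
9% of $99 = $8.91
Add tax to price:
$99 + $8.91 = $107.91

$107.91


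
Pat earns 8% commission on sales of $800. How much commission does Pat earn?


Convert rate to decimal:
8% = 0.08
Multiply by sales:
$800 x 0.08 = $64

$64


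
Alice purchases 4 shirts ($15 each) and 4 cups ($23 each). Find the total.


Cost of shirts:
4 x $15 = $60
Cost of cups:
4 x $23 = $92
Add both:
$60 + $92 = $152

$152


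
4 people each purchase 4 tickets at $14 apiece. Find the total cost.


Cost per person:
4 x $14 = $56
Group total:
4 x $56 = $224

$224


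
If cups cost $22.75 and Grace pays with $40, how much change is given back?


Start with the amount paid:
$40
Subtract the price:
$40 - $22.75 = $17.25

$17.25


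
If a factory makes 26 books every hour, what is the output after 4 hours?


Production rate: 26 books per hour
Time: 4 hours
Total: 26 x 4 = 104 books

104 books


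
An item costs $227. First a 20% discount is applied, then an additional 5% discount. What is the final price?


First discount:
20% of $227 = $45.40
Price after first discount:
$227 - $45.40 = $181.60
Second discount:
5% of $181.60 = $9.08
Final price:
$181.60 - $9.08 = $172.52

$172.52


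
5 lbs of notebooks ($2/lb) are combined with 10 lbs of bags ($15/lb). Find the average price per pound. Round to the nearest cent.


Cost of notebooks:
5 x $2 = $10
Cost of bags:
10 x $15 = $150
Total cost: $10 + $150 = $160
Total weight: 15 lbs
Average: $160 / 15 = $10.6666... ≈ $10.67/lb

$10.67/lb


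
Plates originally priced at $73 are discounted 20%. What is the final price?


Calculate the discount amount:
20% of $73 = $14.60
Subtract from original:
$73 - $14.60 = $58.40

$58.40


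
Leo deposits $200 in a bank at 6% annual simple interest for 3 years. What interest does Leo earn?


Use the formula I = P x R x T / 100
P x R x T = 200 x 6 x 3 = 3600
I = 3600 / 100 = $36

$36


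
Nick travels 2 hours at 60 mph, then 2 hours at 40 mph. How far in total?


Leg 1 distance:
60 x 2 = 120 miles
Leg 2 distance:
40 x 2 = 80 miles
Total distance:
120 + 80 = 200 miles

200 miles


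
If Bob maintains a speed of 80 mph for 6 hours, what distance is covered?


Use the formula: distance = speed x time
Speed = 80 mph, Time = 6 hours
80 x 6 = 480 miles

480 miles


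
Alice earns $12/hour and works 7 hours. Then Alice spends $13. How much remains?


Calculate earnings:
7 x $12 = $84
Subtract spending:
$84 - $13 = $71

$71


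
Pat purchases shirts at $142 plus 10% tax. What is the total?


Calculate the tax:
10% of $142 = $14.20
Add tax to price:
$142 + $14.20 = $156.20

$156.20


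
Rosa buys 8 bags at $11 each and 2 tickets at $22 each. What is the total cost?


Cost of bags:
8 x $11 = $88
Cost of tickets:
2 x $22 = $44
Add both:
$88 + $44 = $132

$132


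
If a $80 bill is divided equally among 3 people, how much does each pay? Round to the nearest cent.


Total bill: $80
Number of people: 3
Each pays: $80 / 3 = $26.6666... ≈ $26.67

$26.67


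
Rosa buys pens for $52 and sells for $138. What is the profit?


Selling price = $138
Cost price = $52
Profit = selling price - cost price:
Profit = $138 - $52 = $86

$86


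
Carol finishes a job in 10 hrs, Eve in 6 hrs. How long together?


Carol's rate: 1/10 of the job per hour
Eve's rate: 1/6 of the job per hour
Combined rate: 1/10 + 1/6 = 4/15 per hour
Time = 1 / (4/15) = 15/4 = 3.75 hours

3.75 hours


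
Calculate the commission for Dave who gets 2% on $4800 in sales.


Convert rate to decimal:
2% = 0.02
Multiply by sales:
$4800 x 0.02 = $96

$96


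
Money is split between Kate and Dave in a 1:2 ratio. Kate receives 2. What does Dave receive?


Find the multiplier:
2 / 1 = 2
Apply to Dave's share:
2 x 2 = 4

4


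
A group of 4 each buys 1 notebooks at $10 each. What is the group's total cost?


Cost per person:
1 x $10 = $10
Group total:
4 x $10 = $40

$40


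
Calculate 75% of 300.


Convert percentage to decimal:
75% = 0.75
Multiply:
300 x 0.75 = 225

225


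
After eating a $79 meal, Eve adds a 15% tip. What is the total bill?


Calculate the tip:
15% of $79 = $11.85
Add tip to meal cost:
$79 + $11.85 = $90.85

$90.85


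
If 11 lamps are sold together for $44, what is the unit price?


Total cost: $44
Number of items: 11
Unit price: $44 / 11 = $4

$4


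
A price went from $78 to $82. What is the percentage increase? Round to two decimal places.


Find the absolute change:
|82 - 78| = 4
Divide by original and multiply by 100:
4 / 78 x 100 = 5.1282...% ≈ 5.13%

5.13%


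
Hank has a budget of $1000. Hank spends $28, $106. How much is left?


Add up expenses:
$28 + $106 = $134
Subtract from budget:
$1000 - $134 = $866

$866


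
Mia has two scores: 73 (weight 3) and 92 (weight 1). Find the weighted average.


Weighted sum:
3 x 73 + 1 x 92 = 311
Total weight:
3 + 1 = 4
Weighted average:
311 / 4 = 77.75

77.75


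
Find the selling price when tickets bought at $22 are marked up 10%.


Calculate the markup amount:
10% of $22 = $2.20
Add to cost:
$22 + $2.20 = $24.20

$24.20


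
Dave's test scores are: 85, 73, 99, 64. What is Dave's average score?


Add the scores:
85 + 73 + 99 + 64 = 321
Divide by the number of tests:
321 / 4 = 80.25

80.25


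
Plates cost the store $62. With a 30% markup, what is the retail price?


Calculate the markup amount:
30% of $62 = $18.60
Add to cost:
$62 + $18.60 = $80.60

$80.60


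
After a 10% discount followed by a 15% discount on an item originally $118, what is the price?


First discount:
10% of $118 = $11.80
Price after first discount:
$118 - $11.80 = $106.20
Second discount:
15% of $106.20 = $15.93
Final price:
$106.20 - $15.93 = $90.27

$90.27


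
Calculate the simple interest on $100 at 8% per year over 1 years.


Use the formula I = P x R x T / 100
P x R x T = 100 x 8 x 1 = 800
I = 800 / 100 = $8

$8


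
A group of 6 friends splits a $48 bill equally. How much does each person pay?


Total bill: $48
Number of people: 6
Each pays: $48 / 6 = $8

$8


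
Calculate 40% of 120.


Convert percentage to decimal:
40% = 0.4
Multiply:
120 x 0.4 = 48

48


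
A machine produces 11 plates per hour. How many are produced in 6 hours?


Production rate: 11 plates per hour
Time: 6 hours
Total: 11 x 6 = 66 plates

66 plates


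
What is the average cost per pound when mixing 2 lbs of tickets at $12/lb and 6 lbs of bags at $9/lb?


Cost of tickets:
2 x $12 = $24
Cost of bags:
6 x $9 = $54
Total cost: $24 + $54 = $78
Total weight: 8 lbs
Average: $78 / 8 = $9.75/lb

$9.75/lb


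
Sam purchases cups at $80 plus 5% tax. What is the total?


Calculate the tax:
5% of $80 = $4
Add tax to price:
$80 + $4 = $84

$84


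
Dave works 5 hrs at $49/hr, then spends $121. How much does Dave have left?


Calculate earnings:
5 x $49 = $245
Subtract spending:
$245 - $121 = $124

$124


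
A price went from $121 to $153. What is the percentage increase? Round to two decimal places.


Find the absolute change:
|153 - 121| = 32
Divide by original and multiply by 100:
32 / 121 x 100 = 26.4462...% ≈ 26.45%

26.45%


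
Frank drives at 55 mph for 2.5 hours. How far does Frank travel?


Use the formula: distance = speed x time
Speed = 55 mph, Time = 2.5 hours
55 x 2.5 = 137.5 miles

137.5 miles


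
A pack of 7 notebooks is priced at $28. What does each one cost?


Total cost: $28
Number of items: 7
Unit price: $28 / 7 = $4

$4


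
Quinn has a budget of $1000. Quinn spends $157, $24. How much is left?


Add up expenses:
$157 + $24 = $181
Subtract from budget:
$1000 - $181 = $819

$819


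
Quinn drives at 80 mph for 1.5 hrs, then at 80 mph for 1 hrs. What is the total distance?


Leg 1 distance:
80 x 1.5 = 120 miles
Leg 2 distance:
80 x 1 = 80 miles
Total distance:
120 + 80 = 200 miles

200 miles


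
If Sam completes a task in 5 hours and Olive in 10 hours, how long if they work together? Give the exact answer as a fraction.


Sam's rate: 1/5 of the job per hour
Olive's rate: 1/10 of the job per hour
Combined rate: 1/5 + 1/10 = 3/10 per hour
Time = 1 / (3/10) = 10/3 hours (≈ 3.33 hours)

10/3 hours


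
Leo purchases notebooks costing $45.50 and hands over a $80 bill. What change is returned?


Start with the amount paid:
$80
Subtract the price:
$80 - $45.50 = $34.50

$34.50


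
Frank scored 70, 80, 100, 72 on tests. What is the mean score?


Add the scores:
70 + 80 + 100 + 72 = 322
Divide by the number of tests:
322 / 4 = 80.5

80.5


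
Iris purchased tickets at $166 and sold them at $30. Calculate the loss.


Selling price = $30
Cost price = $166
Loss = cost price - selling price:
Loss = $166 - $30 = $136

$136


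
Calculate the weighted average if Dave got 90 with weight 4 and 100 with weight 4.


Weighted sum:
4 x 90 + 4 x 100 = 760
Total weight:
4 + 4 = 8
Weighted average:
760 / 8 = 95

95


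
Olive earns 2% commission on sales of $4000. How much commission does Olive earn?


Convert rate to decimal:
2% = 0.02
Multiply by sales:
$4000 x 0.02 = $80

$80


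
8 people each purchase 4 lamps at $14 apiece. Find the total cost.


Cost per person:
4 x $14 = $56
Group total:
8 x $56 = $448

$448


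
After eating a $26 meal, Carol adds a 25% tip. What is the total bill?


Calculate the tip:
25% of $26 = $6.50
Add tip to meal cost:
$26 + $6.50 = $32.50

$32.50


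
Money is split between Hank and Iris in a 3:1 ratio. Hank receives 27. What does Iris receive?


Find the multiplier:
27 / 3 = 9
Apply to Iris's share:
1 x 9 = 9

9


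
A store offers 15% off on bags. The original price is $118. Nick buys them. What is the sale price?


Calculate the discount amount:
15% of $118 = $17.70
Subtract from original:
$118 - $17.70 = $100.30

$100.30


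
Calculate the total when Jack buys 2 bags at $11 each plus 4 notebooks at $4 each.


Cost of bags:
2 x $11 = $22
Cost of notebooks:
4 x $4 = $16
Add both:
$22 + $16 = $38

$38


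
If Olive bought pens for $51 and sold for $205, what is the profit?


Selling price = $205
Cost price = $51
Profit = selling price - cost price:
Profit = $205 - $51 = $154

$154


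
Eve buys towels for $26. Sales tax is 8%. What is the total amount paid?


Calculate the tax:
8% of $26 = $2.08
Add tax to price:
$26 + $2.08 = $28.08

$28.08


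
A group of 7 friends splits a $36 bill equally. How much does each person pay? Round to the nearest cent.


Total bill: $36
Number of people: 7
Each pays: $36 / 7 = $5.1428... ≈ $5.14

$5.14


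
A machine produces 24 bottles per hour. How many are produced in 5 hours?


Production rate: 24 bottles per hour
Time: 5 hours
Total: 24 x 5 = 120 bottles

120 bottles


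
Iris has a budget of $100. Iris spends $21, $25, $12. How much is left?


Add up expenses:
$21 + $25 + $12 = $58
Subtract from budget:
$100 - $58 = $42

$42


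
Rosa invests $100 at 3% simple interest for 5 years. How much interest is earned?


Use the formula I = P x R x T / 100
P x R x T = 100 x 3 x 5 = 1500
I = 1500 / 100 = $15

$15


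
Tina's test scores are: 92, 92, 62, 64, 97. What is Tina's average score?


Add the scores:
92 + 92 + 62 + 64 + 97 = 407
Divide by the number of tests:
407 / 5 = 81.4

81.4


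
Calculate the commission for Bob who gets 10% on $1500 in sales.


Convert rate to decimal:
10% = 0.1
Multiply by sales:
$1500 x 0.1 = $150

$150


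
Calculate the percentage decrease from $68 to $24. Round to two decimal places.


Find the absolute change:
|24 - 68| = 44
Divide by original and multiply by 100:
44 / 68 x 100 = 64.7058...% ≈ 64.71%

64.71%


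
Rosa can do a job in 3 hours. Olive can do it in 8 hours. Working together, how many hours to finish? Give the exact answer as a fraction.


Rosa's rate: 1/3 of the job per hour
Olive's rate: 1/8 of the job per hour
Combined rate: 1/3 + 1/8 = 11/24 per hour
Time = 1 / (11/24) = 24/11 hours (≈ 2.18 hours)

24/11 hours


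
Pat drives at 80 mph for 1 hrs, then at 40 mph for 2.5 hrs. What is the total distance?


Leg 1 distance:
80 x 1 = 80 miles
Leg 2 distance:
40 x 2.5 = 100 miles
Total distance:
80 + 100 = 180 miles

180 miles


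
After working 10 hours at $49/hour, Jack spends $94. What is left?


Calculate earnings:
10 x $49 = $490
Subtract spending:
$490 - $94 = $396

$396


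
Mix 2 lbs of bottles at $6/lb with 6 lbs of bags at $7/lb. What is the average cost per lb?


Cost of bottles:
2 x $6 = $12
Cost of bags:
6 x $7 = $42
Total cost: $12 + $42 = $54
Total weight: 8 lbs
Average: $54 / 8 = $6.75/lb

$6.75/lb


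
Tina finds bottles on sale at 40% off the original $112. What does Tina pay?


Calculate the discount amount:
40% of $112 = $44.80
Subtract from original:
$112 - $44.80 = $67.20

$67.20


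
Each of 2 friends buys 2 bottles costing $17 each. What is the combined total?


Cost per person:
2 x $17 = $34
Group total:
2 x $34 = $68

$68


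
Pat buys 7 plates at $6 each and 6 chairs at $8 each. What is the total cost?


Cost of plates:
7 x $6 = $42
Cost of chairs:
6 x $8 = $48
Add both:
$42 + $48 = $90

$90


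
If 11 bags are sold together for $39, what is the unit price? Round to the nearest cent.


Total cost: $39
Number of items: 11
Unit price: $39 / 11 = $3.5454... ≈ $3.55

$3.55


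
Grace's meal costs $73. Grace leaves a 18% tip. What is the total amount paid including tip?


Calculate the tip:
18% of $73 = $13.14
Add tip to meal cost:
$73 + $13.14 = $86.14

$86.14


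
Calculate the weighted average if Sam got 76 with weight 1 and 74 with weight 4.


Weighted sum:
1 x 76 + 4 x 74 = 372
Total weight:
1 + 4 = 5
Weighted average:
372 / 5 = 74.4

74.4


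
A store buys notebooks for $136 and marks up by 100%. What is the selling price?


Calculate the markup amount:
100% of $136 = $136
Add to cost:
$136 + $136 = $272

$272


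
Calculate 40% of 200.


Convert percentage to decimal:
40% = 0.4
Multiply:
200 x 0.4 = 80

80


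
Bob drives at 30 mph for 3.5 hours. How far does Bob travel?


Use the formula: distance = speed x time
Speed = 30 mph, Time = 3.5 hours
30 x 3.5 = 105 miles

105 miles


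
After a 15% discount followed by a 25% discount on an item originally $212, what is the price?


First discount:
15% of $212 = $31.80
Price after first discount:
$212 - $31.80 = $180.20
Second discount:
25% of $180.20 = $45.05
Final price:
$180.20 - $45.05 = $135.15

$135.15


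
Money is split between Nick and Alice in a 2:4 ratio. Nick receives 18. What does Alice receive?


Find the multiplier:
18 / 2 = 9
Apply to Alice's share:
4 x 9 = 36

36


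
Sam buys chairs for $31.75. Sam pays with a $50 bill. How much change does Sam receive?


Start with the amount paid:
$50
Subtract the price:
$50 - $31.75 = $18.25

$18.25


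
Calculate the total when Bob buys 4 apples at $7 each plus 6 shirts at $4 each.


Cost of apples:
4 x $7 = $28
Cost of shirts:
6 x $4 = $24
Add both:
$28 + $24 = $52

$52


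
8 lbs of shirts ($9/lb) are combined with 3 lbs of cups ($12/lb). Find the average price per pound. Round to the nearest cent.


Cost of shirts:
8 x $9 = $72
Cost of cups:
3 x $12 = $36
Total cost: $72 + $36 = $108
Total weight: 11 lbs
Average: $108 / 11 = $9.8181... ≈ $9.82/lb

$9.82/lb


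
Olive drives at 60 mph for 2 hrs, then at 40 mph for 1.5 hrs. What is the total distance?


Leg 1 distance:
60 x 2 = 120 miles
Leg 2 distance:
40 x 1.5 = 60 miles
Total distance:
120 + 60 = 180 miles

180 miles


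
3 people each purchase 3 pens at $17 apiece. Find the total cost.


Cost per person:
3 x $17 = $51
Group total:
3 x $51 = $153

$153


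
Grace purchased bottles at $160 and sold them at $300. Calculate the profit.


Selling price = $300
Cost price = $160
Profit = selling price - cost price:
Profit = $300 - $160 = $140

$140


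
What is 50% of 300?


Convert percentage to decimal:
50% = 0.5
Multiply:
300 x 0.5 = 150

150


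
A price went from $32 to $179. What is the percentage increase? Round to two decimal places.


Find the absolute change:
|179 - 32| = 147
Divide by original and multiply by 100:
147 / 32 x 100 = 459.375% ≈ 459.38%

459.38%


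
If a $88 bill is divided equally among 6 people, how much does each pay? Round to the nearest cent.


Total bill: $88
Number of people: 6
Each pays: $88 / 6 = $14.6666... ≈ $14.67

$14.67


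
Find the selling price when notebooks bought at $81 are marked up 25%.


Calculate the markup amount:
25% of $81 = $20.25
Add to cost:
$81 + $20.25 = $101.25

$101.25


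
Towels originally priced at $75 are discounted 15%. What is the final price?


Calculate the discount amount:
15% of $75 = $11.25
Subtract from original:
$75 - $11.25 = $63.75

$63.75


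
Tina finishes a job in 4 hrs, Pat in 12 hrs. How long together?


Tina's rate: 1/4 of the job per hour
Pat's rate: 1/12 of the job per hour
Combined rate: 1/4 + 1/12 = 1/3 per hour
Time = 1 / (1/3) = 3 hours

3 hours


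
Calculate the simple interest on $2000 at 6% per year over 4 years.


Use the formula I = P x R x T / 100
P x R x T = 2000 x 6 x 4 = 48000
I = 48000 / 100 = $480

$480


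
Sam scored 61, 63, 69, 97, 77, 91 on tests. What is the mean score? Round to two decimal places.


Add the scores:
61 + 63 + 69 + 97 + 77 + 91 = 458
Divide by the number of tests:
458 / 6 = 76.3333... ≈ 76.33

76.33


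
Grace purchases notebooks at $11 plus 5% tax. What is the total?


Calculate the tax:
5% of $11 = $0.55
Add tax to price:
$11 + $0.55 = $11.55

$11.55


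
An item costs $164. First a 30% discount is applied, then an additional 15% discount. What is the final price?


First discount:
30% of $164 = $49.20
Price after first discount:
$164 - $49.20 = $114.80
Second discount:
15% of $114.80 = $17.22
Final price:
$114.80 - $17.22 = $97.58

$97.58


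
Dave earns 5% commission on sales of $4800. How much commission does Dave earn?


Convert rate to decimal:
5% = 0.05
Multiply by sales:
$4800 x 0.05 = $240

$240


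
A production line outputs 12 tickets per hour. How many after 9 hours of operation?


Production rate: 12 tickets per hour
Time: 9 hours
Total: 12 x 9 = 108 tickets

108 tickets


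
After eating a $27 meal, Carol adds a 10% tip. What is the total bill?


Calculate the tip:
10% of $27 = $2.70
Add tip to meal cost:
$27 + $2.70 = $29.70

$29.70


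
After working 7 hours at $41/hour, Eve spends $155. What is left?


Calculate earnings:
7 x $41 = $287
Subtract spending:
$287 - $155 = $132

$132


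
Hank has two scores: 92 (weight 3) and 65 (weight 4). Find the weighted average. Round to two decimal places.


Weighted sum:
3 x 92 + 4 x 65 = 536
Total weight:
3 + 4 = 7
Weighted average:
536 / 7 = 76.5714... ≈ 76.57

76.57


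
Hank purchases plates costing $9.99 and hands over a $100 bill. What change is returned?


Start with the amount paid:
$100
Subtract the price:
$100 - $9.99 = $90.01

$90.01


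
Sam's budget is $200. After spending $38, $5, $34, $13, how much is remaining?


Add up expenses:
$38 + $5 + $34 + $13 = $90
Subtract from budget:
$200 - $90 = $110

$110


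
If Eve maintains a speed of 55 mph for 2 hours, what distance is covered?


Use the formula: distance = speed x time
Speed = 55 mph, Time = 2 hours
55 x 2 = 110 miles

110 miles


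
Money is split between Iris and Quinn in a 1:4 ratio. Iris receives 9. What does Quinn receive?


Find the multiplier:
9 / 1 = 9
Apply to Quinn's share:
4 x 9 = 36

36


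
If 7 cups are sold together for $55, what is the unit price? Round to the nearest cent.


Total cost: $55
Number of items: 7
Unit price: $55 / 7 = $7.8571... ≈ $7.86

$7.86


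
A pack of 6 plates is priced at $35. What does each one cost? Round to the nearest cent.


Total cost: $35
Number of items: 6
Unit price: $35 / 6 = $5.8333... ≈ $5.83

$5.83


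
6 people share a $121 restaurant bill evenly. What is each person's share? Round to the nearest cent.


Total bill: $121
Number of people: 6
Each pays: $121 / 6 = $20.1666... ≈ $20.17

$20.17


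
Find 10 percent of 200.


Convert percentage to decimal:
10% = 0.1
Multiply:
200 x 0.1 = 20

20


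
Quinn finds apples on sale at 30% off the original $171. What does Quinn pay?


Calculate the discount amount:
30% of $171 = $51.30
Subtract from original:
$171 - $51.30 = $119.70

$119.70


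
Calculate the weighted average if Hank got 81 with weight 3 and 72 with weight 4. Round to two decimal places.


Weighted sum:
3 x 81 + 4 x 72 = 531
Total weight:
3 + 4 = 7
Weighted average:
531 / 7 = 75.8571... ≈ 75.86

75.86


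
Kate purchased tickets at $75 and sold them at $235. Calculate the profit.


Selling price = $235
Cost price = $75
Profit = selling price - cost price:
Profit = $235 - $75 = $160

$160


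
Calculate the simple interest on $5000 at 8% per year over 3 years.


Use the formula I = P x R x T / 100
P x R x T = 5000 x 8 x 3 = 120000
I = 120000 / 100 = $1200

$1200


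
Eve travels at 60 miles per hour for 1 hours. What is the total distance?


Use the formula: distance = speed x time
Speed = 60 mph, Time = 1 hours
60 x 1 = 60 miles

60 miles


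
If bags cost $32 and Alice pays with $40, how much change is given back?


Start with the amount paid:
$40
Subtract the price:
$40 - $32 = $8

$8


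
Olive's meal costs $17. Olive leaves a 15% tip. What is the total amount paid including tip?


Calculate the tip:
15% of $17 = $2.55
Add tip to meal cost:
$17 + $2.55 = $19.55

$19.55


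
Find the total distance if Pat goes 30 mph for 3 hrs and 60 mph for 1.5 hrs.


Leg 1 distance:
30 x 3 = 90 miles
Leg 2 distance:
60 x 1.5 = 90 miles
Total distance:
90 + 90 = 180 miles

180 miles


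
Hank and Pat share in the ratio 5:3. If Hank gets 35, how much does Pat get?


Find the multiplier:
35 / 5 = 7
Apply to Pat's share:
3 x 7 = 21

21


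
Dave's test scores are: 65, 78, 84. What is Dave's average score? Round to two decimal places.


Add the scores:
65 + 78 + 84 = 227
Divide by the number of tests:
227 / 3 = 75.6666... ≈ 75.67

75.67


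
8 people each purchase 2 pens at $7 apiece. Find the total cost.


Cost per person:
2 x $7 = $14
Group total:
8 x $14 = $112

$112


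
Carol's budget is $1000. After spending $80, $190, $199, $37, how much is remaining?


Add up expenses:
$80 + $190 + $199 + $37 = $506
Subtract from budget:
$1000 - $506 = $494

$494


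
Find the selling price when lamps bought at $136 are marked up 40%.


Calculate the markup amount:
40% of $136 = $54.40
Add to cost:
$136 + $54.40 = $190.40

$190.40


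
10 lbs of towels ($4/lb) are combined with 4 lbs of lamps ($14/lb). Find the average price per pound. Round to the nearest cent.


Cost of towels:
10 x $4 = $40
Cost of lamps:
4 x $14 = $56
Total cost: $40 + $56 = $96
Total weight: 14 lbs
Average: $96 / 14 = $6.8571... ≈ $6.86/lb

$6.86/lb


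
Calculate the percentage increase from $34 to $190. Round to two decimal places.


Find the absolute change:
|190 - 34| = 156
Divide by original and multiply by 100:
156 / 34 x 100 = 458.8235...% ≈ 458.82%

458.82%


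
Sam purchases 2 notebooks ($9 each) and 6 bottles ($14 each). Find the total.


Cost of notebooks:
2 x $9 = $18
Cost of bottles:
6 x $14 = $84
Add both:
$18 + $84 = $102

$102


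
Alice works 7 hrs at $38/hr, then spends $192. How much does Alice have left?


Calculate earnings:
7 x $38 = $266
Subtract spending:
$266 - $192 = $74

$74


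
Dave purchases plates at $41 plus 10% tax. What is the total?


Calculate the tax:
10% of $41 = $4.10
Add tax to price:
$41 + $4.10 = $45.10

$45.10


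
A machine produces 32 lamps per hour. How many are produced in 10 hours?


Production rate: 32 lamps per hour
Time: 10 hours
Total: 32 x 10 = 320 lamps

320 lamps


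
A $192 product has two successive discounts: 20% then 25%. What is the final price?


First discount:
20% of $192 = $38.40
Price after first discount:
$192 - $38.40 = $153.60
Second discount:
25% of $153.60 = $38.40
Final price:
$153.60 - $38.40 = $115.20

$115.20


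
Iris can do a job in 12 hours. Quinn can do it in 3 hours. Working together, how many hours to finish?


Iris's rate: 1/12 of the job per hour
Quinn's rate: 1/3 of the job per hour
Combined rate: 1/12 + 1/3 = 5/12 per hour
Time = 1 / (5/12) = 12/5 = 2.4 hours

2.4 hours


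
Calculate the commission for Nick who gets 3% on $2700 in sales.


Convert rate to decimal:
3% = 0.03
Multiply by sales:
$2700 x 0.03 = $81

$81


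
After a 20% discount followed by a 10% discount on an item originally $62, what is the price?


First discount:
20% of $62 = $12.40
Price after first discount:
$62 - $12.40 = $49.60
Second discount:
10% of $49.60 = $4.96
Final price:
$49.60 - $4.96 = $44.64

$44.64


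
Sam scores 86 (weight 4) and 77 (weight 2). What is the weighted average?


Weighted sum:
4 x 86 + 2 x 77 = 498
Total weight:
4 + 2 = 6
Weighted average:
498 / 6 = 83

83


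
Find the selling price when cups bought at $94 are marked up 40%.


Calculate the markup amount:
40% of $94 = $37.60
Add to cost:
$94 + $37.60 = $131.60

$131.60


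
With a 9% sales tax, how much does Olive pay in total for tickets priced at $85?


Calculate the tax:
9% of $85 = $7.65
Add tax to price:
$85 + $7.65 = $92.65

$92.65


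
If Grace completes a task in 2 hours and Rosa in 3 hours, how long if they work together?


Grace's rate: 1/2 of the job per hour
Rosa's rate: 1/3 of the job per hour
Combined rate: 1/2 + 1/3 = 5/6 per hour
Time = 1 / (5/6) = 6/5 = 1.2 hours

1.2 hours


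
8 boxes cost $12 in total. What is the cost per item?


Total cost: $12
Number of items: 8
Unit price: $12 / 8 = $1.50

$1.50


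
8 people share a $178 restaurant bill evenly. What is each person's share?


Total bill: $178
Number of people: 8
Each pays: $178 / 8 = $22.25

$22.25


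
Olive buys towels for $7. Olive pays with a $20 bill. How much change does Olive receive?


Start with the amount paid:
$20
Subtract the price:
$20 - $7 = $13

$13


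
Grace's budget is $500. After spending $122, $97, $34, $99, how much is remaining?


Add up expenses:
$122 + $97 + $34 + $99 = $352
Subtract from budget:
$500 - $352 = $148

$148


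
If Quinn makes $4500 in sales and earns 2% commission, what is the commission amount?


Convert rate to decimal:
2% = 0.02
Multiply by sales:
$4500 x 0.02 = $90

$90


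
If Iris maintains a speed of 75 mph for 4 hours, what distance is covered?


Use the formula: distance = speed x time
Speed = 75 mph, Time = 4 hours
75 x 4 = 300 miles

300 miles


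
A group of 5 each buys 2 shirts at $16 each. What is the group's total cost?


Cost per person:
2 x $16 = $32
Group total:
5 x $32 = $160

$160


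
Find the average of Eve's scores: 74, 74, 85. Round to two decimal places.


Add the scores:
74 + 74 + 85 = 233
Divide by the number of tests:
233 / 3 = 77.6666... ≈ 77.67

77.67


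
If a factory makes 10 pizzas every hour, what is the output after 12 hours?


Production rate: 10 pizzas per hour
Time: 12 hours
Total: 10 x 12 = 120 pizzas

120 pizzas


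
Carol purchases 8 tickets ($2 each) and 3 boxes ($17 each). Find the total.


Cost of tickets:
8 x $2 = $16
Cost of boxes:
3 x $17 = $51
Add both:
$16 + $51 = $67

$67


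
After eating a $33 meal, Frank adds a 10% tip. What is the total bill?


Calculate the tip:
10% of $33 = $3.30
Add tip to meal cost:
$33 + $3.30 = $36.30

$36.30


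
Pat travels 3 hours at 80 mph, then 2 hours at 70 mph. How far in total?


Leg 1 distance:
80 x 3 = 240 miles
Leg 2 distance:
70 x 2 = 140 miles
Total distance:
240 + 140 = 380 miles

380 miles


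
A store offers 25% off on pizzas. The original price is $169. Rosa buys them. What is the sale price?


Calculate the discount amount:
25% of $169 = $42.25
Subtract from original:
$169 - $42.25 = $126.75

$126.75


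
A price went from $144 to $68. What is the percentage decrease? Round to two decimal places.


Find the absolute change:
|68 - 144| = 76
Divide by original and multiply by 100:
76 / 144 x 100 = 52.7777...% ≈ 52.78%

52.78%


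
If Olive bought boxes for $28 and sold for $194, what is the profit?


Selling price = $194
Cost price = $28
Profit = selling price - cost price:
Profit = $194 - $28 = $166

$166


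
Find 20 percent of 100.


Convert percentage to decimal:
20% = 0.2
Multiply:
100 x 0.2 = 20

20


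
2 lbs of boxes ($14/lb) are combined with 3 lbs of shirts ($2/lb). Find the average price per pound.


Cost of boxes:
2 x $14 = $28
Cost of shirts:
3 x $2 = $6
Total cost: $28 + $6 = $34
Total weight: 5 lbs
Average: $34 / 5 = $6.80/lb

$6.80/lb


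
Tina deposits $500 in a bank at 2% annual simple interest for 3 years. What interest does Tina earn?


Use the formula I = P x R x T / 100
P x R x T = 500 x 2 x 3 = 3000
I = 3000 / 100 = $30

$30


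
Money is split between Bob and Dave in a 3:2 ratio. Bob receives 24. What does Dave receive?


Find the multiplier:
24 / 3 = 8
Apply to Dave's share:
2 x 8 = 16

16


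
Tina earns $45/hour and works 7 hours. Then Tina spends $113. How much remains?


Calculate earnings:
7 x $45 = $315
Subtract spending:
$315 - $113 = $202

$202


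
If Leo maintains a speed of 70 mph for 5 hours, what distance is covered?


Use the formula: distance = speed x time
Speed = 70 mph, Time = 5 hours
70 x 5 = 350 miles

350 miles


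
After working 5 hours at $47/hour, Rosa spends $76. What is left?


Calculate earnings:
5 x $47 = $235
Subtract spending:
$235 - $76 = $159

$159


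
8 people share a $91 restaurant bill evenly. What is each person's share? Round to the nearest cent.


Total bill: $91
Number of people: 8
Each pays: $91 / 8 = $11.375 ≈ $11.38

$11.38


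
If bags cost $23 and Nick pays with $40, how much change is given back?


Start with the amount paid:
$40
Subtract the price:
$40 - $23 = $17

$17


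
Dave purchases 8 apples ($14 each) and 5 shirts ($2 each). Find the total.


Cost of apples:
8 x $14 = $112
Cost of shirts:
5 x $2 = $10
Add both:
$112 + $10 = $122

$122


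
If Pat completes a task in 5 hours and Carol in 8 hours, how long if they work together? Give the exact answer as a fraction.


Pat's rate: 1/5 of the job per hour
Carol's rate: 1/8 of the job per hour
Combined rate: 1/5 + 1/8 = 13/40 per hour
Time = 1 / (13/40) = 40/13 hours (≈ 3.08 hours)

40/13 hours


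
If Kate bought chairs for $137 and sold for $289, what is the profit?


Selling price = $289
Cost price = $137
Profit = selling price - cost price:
Profit = $289 - $137 = $152

$152


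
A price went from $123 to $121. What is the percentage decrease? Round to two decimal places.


Find the absolute change:
|121 - 123| = 2
Divide by original and multiply by 100:
2 / 123 x 100 = 1.6260...% ≈ 1.63%

1.63%


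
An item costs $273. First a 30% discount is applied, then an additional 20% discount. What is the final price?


First discount:
30% of $273 = $81.90
Price after first discount:
$273 - $81.90 = $191.10
Second discount:
20% of $191.10 = $38.22
Final price:
$191.10 - $38.22 = $152.88

$152.88


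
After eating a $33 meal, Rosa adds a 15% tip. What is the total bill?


Calculate the tip:
15% of $33 = $4.95
Add tip to meal cost:
$33 + $4.95 = $37.95

$37.95


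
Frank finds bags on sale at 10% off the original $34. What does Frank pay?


Calculate the discount amount:
10% of $34 = $3.40
Subtract from original:
$34 - $3.40 = $30.60

$30.60


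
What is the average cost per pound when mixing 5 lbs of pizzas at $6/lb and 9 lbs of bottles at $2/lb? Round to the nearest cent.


Cost of pizzas:
5 x $6 = $30
Cost of bottles:
9 x $2 = $18
Total cost: $30 + $18 = $48
Total weight: 14 lbs
Average: $48 / 14 = $3.4285... ≈ $3.43/lb

$3.43/lb


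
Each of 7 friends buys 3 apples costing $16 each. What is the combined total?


Cost per person:
3 x $16 = $48
Group total:
7 x $48 = $336

$336


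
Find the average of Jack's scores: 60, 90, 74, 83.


Add the scores:
60 + 90 + 74 + 83 = 307
Divide by the number of tests:
307 / 4 = 76.75

76.75


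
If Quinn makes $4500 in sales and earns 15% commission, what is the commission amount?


Convert rate to decimal:
15% = 0.15
Multiply by sales:
$4500 x 0.15 = $675

$675


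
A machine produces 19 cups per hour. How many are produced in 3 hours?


Production rate: 19 cups per hour
Time: 3 hours
Total: 19 x 3 = 57 cups

57 cups


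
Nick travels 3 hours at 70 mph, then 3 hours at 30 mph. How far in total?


Leg 1 distance:
70 x 3 = 210 miles
Leg 2 distance:
30 x 3 = 90 miles
Total distance:
210 + 90 = 300 miles

300 miles


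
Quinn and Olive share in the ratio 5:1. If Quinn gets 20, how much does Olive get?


Find the multiplier:
20 / 5 = 4
Apply to Olive's share:
1 x 4 = 4

4


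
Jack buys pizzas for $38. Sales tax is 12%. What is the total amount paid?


Calculate the tax:
12% of $38 = $4.56
Add tax to price:
$38 + $4.56 = $42.56

$42.56


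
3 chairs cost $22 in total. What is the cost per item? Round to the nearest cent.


Total cost: $22
Number of items: 3
Unit price: $22 / 3 = $7.3333... ≈ $7.33

$7.33


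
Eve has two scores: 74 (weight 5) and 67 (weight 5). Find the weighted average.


Weighted sum:
5 x 74 + 5 x 67 = 705
Total weight:
5 + 5 = 10
Weighted average:
705 / 10 = 70.5

70.5


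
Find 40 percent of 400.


Convert percentage to decimal:
40% = 0.4
Multiply:
400 x 0.4 = 160

160


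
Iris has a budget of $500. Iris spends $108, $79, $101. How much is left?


Add up expenses:
$108 + $79 + $101 = $288
Subtract from budget:
$500 - $288 = $212

$212


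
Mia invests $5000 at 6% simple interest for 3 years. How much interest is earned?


Use the formula I = P x R x T / 100
P x R x T = 5000 x 6 x 3 = 90000
I = 90000 / 100 = $900

$900


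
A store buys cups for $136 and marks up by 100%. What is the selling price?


Calculate the markup amount:
100% of $136 = $136
Add to cost:
$136 + $136 = $272

$272


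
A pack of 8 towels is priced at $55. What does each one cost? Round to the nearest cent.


Total cost: $55
Number of items: 8
Unit price: $55 / 8 = $6.875 ≈ $6.88

$6.88


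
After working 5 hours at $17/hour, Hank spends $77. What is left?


Calculate earnings:
5 x $17 = $85
Subtract spending:
$85 - $77 = $8

$8


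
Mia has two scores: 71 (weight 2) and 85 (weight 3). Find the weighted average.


Weighted sum:
2 x 71 + 3 x 85 = 397
Total weight:
2 + 3 = 5
Weighted average:
397 / 5 = 79.4

79.4


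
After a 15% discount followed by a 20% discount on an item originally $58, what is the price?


First discount:
15% of $58 = $8.70
Price after first discount:
$58 - $8.70 = $49.30
Second discount:
20% of $49.30 = $9.86
Final price:
$49.30 - $9.86 = $39.44

$39.44


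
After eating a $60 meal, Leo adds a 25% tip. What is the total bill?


Calculate the tip:
25% of $60 = $15
Add tip to meal cost:
$60 + $15 = $75

$75


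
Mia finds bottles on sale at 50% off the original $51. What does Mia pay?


Calculate the discount amount:
50% of $51 = $25.50
Subtract from original:
$51 - $25.50 = $25.50

$25.50


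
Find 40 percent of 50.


Convert percentage to decimal:
40% = 0.4
Multiply:
50 x 0.4 = 20

20


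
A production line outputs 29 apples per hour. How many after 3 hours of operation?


Production rate: 29 apples per hour
Time: 3 hours
Total: 29 x 3 = 87 apples

87 apples


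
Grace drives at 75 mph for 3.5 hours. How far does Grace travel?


Use the formula: distance = speed x time
Speed = 75 mph, Time = 3.5 hours
75 x 3.5 = 262.5 miles

262.5 miles


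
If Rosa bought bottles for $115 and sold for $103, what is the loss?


Selling price = $103
Cost price = $115
Loss = cost price - selling price:
Loss = $115 - $103 = $12

$12
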